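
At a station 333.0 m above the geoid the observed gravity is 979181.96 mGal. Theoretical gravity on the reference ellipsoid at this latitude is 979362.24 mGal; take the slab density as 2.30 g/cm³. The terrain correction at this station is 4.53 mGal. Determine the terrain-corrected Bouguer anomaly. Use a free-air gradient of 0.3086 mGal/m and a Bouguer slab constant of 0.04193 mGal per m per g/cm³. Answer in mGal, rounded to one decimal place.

Free-air correction = 0.3086 × 333.0 = 102.76 mGal
Free-air anomaly = 979181.96 − 979362.24 + (102.76) = -77.52 mGal
Bouguer slab correction = 0.04193 × 2.30 × 333.0 = 32.11 mGal
Simple Bouguer anomaly = -77.52 − (32.11) = -109.63 mGal
Complete Bouguer anomaly = -109.63 + 4.53 = -105.10 mGal

-105.1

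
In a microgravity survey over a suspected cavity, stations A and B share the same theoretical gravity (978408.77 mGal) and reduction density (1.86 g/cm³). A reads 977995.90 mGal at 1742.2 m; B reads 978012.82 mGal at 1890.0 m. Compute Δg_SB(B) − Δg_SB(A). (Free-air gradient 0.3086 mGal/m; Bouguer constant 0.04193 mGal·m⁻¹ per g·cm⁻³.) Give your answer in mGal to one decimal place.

Δg_SB(A) = 977995.90 − 978408.77 + 0.3086×1742.2 − 0.04193×1.86×1742.2 = -11.10 mGal
Δg_SB(B) = 978012.82 − 978408.77 + 0.3086×1890.0 − 0.04193×1.86×1890.0 = 39.90 mGal
Difference = 39.90 − (-11.10) = 51.00 mGal

51.0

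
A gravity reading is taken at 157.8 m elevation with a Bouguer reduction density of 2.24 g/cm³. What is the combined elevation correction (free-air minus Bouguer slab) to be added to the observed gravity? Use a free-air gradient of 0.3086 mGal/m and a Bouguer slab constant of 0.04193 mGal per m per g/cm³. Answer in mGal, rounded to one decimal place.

Combined gradient = 0.3086 − 0.04193 × 2.24 = 0.2146768 mGal/m
Combined elevation correction = 0.2146768 × 157.8 = 33.9 mGal

33.9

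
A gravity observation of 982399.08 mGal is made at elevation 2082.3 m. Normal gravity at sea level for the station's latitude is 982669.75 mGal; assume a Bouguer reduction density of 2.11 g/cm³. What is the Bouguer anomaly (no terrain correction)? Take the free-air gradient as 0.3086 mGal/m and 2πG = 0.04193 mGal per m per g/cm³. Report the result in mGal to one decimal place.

187.7

Free-air correction = 0.3086 × 2082.3 = 642.60 mGal
Free-air anomaly = 982399.08 − 982669.75 + (642.60) = 371.93 mGal
Bouguer slab correction = 0.04193 × 2.11 × 2082.3 = 184.23 mGal
Simple Bouguer anomaly = 371.93 − (184.23) = 187.70 mGal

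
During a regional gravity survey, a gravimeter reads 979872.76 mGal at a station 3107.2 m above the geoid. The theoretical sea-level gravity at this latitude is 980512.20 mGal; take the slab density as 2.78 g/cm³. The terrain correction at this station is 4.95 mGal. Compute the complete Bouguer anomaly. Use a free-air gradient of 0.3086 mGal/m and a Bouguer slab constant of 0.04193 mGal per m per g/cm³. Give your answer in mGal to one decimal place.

-37.8

Free-air correction = 0.3086 × 3107.2 = 958.88 mGal
Free-air anomaly = 979872.76 − 980512.20 + (958.88) = 319.44 mGal
Bouguer slab correction = 0.04193 × 2.78 × 3107.2 = 362.19 mGal
Simple Bouguer anomaly = 319.44 − (362.19) = -42.75 mGal
Complete Bouguer anomaly = -42.75 + 4.95 = -37.80 mGal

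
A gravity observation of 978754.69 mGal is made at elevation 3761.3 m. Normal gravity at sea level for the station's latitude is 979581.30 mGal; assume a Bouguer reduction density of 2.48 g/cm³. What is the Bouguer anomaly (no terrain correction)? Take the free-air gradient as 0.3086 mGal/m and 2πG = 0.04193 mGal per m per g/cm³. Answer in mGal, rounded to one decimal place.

-57.0

Free-air correction = 0.3086 × 3761.3 = 1160.74 mGal
Free-air anomaly = 978754.69 − 979581.30 + (1160.74) = 334.13 mGal
Bouguer slab correction = 0.04193 × 2.48 × 3761.3 = 391.12 mGal
Simple Bouguer anomaly = 334.13 − (391.12) = -56.99 mGal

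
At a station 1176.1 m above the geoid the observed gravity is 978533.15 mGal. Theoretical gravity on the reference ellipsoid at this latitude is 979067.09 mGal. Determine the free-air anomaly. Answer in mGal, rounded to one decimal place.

Free-air correction = 0.3086 × 1176.1 = 362.94 mGal
Free-air anomaly = 978533.15 − 979067.09 + (362.94) = -171.00 mGal

-171.0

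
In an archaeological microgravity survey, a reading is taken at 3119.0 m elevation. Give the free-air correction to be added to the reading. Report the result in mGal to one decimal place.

962.5

Free-air correction = 0.3086 × 3119.0 = 962.5 mGal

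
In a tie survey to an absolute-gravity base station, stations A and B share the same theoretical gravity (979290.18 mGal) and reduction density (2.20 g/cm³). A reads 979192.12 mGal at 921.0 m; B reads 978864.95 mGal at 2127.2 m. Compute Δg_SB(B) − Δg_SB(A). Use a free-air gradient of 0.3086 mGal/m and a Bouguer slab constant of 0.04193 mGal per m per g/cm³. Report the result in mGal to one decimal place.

Δg_SB(A) = 979192.12 − 979290.18 + 0.3086×921.0 − 0.04193×2.20×921.0 = 101.20 mGal
Δg_SB(B) = 978864.95 − 979290.18 + 0.3086×2127.2 − 0.04193×2.20×2127.2 = 35.00 mGal
Difference = 35.00 − (101.20) = -66.20 mGal

-66.2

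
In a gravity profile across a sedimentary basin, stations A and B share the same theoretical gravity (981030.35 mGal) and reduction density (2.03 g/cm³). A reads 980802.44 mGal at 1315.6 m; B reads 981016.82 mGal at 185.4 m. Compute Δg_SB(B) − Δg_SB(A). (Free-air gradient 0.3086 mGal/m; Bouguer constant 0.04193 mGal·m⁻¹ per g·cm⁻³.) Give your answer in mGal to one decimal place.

Δg_SB(A) = 980802.44 − 981030.35 + 0.3086×1315.6 − 0.04193×2.03×1315.6 = 66.10 mGal
Δg_SB(B) = 981016.82 − 981030.35 + 0.3086×185.4 − 0.04193×2.03×185.4 = 27.90 mGal
Difference = 27.90 − (66.10) = -38.20 mGal

-38.2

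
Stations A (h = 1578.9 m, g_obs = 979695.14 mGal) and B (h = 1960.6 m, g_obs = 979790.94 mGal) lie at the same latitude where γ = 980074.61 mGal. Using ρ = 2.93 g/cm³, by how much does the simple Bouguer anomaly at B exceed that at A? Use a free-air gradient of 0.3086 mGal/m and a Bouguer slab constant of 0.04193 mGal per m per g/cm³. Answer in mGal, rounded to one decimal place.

166.7

Δg_SB(A) = 979695.14 − 980074.61 + 0.3086×1578.9 − 0.04193×2.93×1578.9 = -86.20 mGal
Δg_SB(B) = 979790.94 − 980074.61 + 0.3086×1960.6 − 0.04193×2.93×1960.6 = 80.50 mGal
Difference = 80.50 − (-86.20) = 166.70 mGal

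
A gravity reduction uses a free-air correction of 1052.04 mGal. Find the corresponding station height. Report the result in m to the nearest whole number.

h = 1052.04 / 0.3086 = 3409.07 m

3409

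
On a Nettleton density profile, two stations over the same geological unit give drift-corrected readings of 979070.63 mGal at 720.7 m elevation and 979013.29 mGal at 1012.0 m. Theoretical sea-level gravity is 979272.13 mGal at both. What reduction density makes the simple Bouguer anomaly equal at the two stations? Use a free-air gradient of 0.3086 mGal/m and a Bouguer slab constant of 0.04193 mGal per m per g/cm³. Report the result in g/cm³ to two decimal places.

Δg_obs = 979013.29 − 979070.63 = -57.34 mGal over Δh = 1012.0 − 720.7 = 291.3 m
Equal Bouguer anomalies ⇒ Δg_obs + (0.3086 − 0.04193ρ)·Δh = 0
0.3086 − 0.04193ρ = −Δg_obs/Δh = 0.19684
ρ = (0.3086 − 0.19684) / 0.04193 = 2.67 g/cm³

2.67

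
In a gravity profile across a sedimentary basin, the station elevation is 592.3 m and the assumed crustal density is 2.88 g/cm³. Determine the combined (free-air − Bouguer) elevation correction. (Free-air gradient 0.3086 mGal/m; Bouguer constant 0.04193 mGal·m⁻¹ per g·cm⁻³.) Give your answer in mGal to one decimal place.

Combined gradient = 0.3086 − 0.04193 × 2.88 = 0.1878416 mGal/m
Combined elevation correction = 0.1878416 × 592.3 = 111.3 mGal

111.3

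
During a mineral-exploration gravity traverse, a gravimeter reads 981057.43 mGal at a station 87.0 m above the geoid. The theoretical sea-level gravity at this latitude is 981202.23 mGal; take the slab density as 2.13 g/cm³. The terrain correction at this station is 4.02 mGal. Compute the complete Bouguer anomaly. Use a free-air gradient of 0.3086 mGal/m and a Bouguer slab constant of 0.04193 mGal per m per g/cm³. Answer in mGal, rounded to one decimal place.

-121.7

Free-air correction = 0.3086 × 87.0 = 26.85 mGal
Free-air anomaly = 981057.43 − 981202.23 + (26.85) = -117.95 mGal
Bouguer slab correction = 0.04193 × 2.13 × 87.0 = 7.77 mGal
Simple Bouguer anomaly = -117.95 − (7.77) = -125.72 mGal
Complete Bouguer anomaly = -125.72 + 4.02 = -121.70 mGal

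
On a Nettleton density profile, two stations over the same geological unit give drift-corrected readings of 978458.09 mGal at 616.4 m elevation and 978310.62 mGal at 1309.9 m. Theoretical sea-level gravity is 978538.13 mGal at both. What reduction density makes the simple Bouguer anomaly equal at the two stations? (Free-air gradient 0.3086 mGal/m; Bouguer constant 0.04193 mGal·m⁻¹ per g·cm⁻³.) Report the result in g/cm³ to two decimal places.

Δg_obs = 978310.62 − 978458.09 = -147.47 mGal over Δh = 1309.9 − 616.4 = 693.5 m
Equal Bouguer anomalies ⇒ Δg_obs + (0.3086 − 0.04193ρ)·Δh = 0
0.3086 − 0.04193ρ = −Δg_obs/Δh = 0.21265
ρ = (0.3086 − 0.21265) / 0.04193 = 2.29 g/cm³

2.29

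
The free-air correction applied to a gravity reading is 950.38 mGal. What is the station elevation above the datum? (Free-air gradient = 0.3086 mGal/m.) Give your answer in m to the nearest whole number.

h = 950.38 / 0.3086 = 3079.65 m

3080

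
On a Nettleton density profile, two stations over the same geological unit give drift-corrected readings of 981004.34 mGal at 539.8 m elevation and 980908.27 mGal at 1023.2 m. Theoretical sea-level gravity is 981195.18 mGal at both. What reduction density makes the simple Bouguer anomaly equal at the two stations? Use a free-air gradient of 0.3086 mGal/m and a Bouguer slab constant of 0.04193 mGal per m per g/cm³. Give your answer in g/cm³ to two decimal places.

Δg_obs = 980908.27 − 981004.34 = -96.07 mGal over Δh = 1023.2 − 539.8 = 483.4 m
Equal Bouguer anomalies ⇒ Δg_obs + (0.3086 − 0.04193ρ)·Δh = 0
0.3086 − 0.04193ρ = −Δg_obs/Δh = 0.19874
ρ = (0.3086 − 0.19874) / 0.04193 = 2.62 g/cm³

2.62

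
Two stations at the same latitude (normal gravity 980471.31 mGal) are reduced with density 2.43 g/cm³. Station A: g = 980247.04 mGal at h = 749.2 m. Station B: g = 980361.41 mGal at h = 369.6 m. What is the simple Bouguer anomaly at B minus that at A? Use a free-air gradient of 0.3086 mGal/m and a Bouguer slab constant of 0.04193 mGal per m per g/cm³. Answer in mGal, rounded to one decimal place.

Δg_SB(A) = 980247.04 − 980471.31 + 0.3086×749.2 − 0.04193×2.43×749.2 = -69.40 mGal
Δg_SB(B) = 980361.41 − 980471.31 + 0.3086×369.6 − 0.04193×2.43×369.6 = -33.50 mGal
Difference = -33.50 − (-69.40) = 35.90 mGal

35.9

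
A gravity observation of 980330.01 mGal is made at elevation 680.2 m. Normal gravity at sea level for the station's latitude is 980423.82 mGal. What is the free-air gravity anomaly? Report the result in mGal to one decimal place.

116.1

Free-air correction = 0.3086 × 680.2 = 209.91 mGal
Free-air anomaly = 980330.01 − 980423.82 + (209.91) = 116.10 mGal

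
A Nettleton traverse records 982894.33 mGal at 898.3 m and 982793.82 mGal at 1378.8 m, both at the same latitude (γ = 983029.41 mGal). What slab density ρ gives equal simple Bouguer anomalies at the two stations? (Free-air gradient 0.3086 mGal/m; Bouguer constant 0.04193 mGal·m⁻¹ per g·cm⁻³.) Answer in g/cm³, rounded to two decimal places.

Δg_obs = 982793.82 − 982894.33 = -100.51 mGal over Δh = 1378.8 − 898.3 = 480.5 m
Equal Bouguer anomalies ⇒ Δg_obs + (0.3086 − 0.04193ρ)·Δh = 0
0.3086 − 0.04193ρ = −Δg_obs/Δh = 0.20918
ρ = (0.3086 − 0.20918) / 0.04193 = 2.37 g/cm³

2.37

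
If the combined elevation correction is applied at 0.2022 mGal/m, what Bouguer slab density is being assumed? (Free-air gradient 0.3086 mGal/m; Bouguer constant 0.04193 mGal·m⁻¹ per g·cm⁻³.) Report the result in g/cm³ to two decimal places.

2.54

0.2022 = 0.3086 − 0.04193 × ρ
ρ = (0.3086 − 0.2022) / 0.04193 = 2.54 g/cm³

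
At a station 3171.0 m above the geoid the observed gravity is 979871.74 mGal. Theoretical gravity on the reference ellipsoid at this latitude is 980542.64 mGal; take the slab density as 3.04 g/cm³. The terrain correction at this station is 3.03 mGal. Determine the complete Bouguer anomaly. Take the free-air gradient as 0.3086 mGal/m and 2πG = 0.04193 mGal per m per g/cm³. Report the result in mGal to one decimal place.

Free-air correction = 0.3086 × 3171.0 = 978.57 mGal
Free-air anomaly = 979871.74 − 980542.64 + (978.57) = 307.67 mGal
Bouguer slab correction = 0.04193 × 3.04 × 3171.0 = 404.20 mGal
Simple Bouguer anomaly = 307.67 − (404.20) = -96.53 mGal
Complete Bouguer anomaly = -96.53 + 3.03 = -93.50 mGal

-93.5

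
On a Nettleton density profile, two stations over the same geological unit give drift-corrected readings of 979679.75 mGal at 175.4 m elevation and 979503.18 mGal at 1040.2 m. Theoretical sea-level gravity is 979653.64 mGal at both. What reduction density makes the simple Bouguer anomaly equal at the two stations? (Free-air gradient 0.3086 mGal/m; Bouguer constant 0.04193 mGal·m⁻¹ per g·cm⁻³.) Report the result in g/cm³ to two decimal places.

2.49

Δg_obs = 979503.18 − 979679.75 = -176.57 mGal over Δh = 1040.2 − 175.4 = 864.8 m
Equal Bouguer anomalies ⇒ Δg_obs + (0.3086 − 0.04193ρ)·Δh = 0
0.3086 − 0.04193ρ = −Δg_obs/Δh = 0.20417
ρ = (0.3086 − 0.20417) / 0.04193 = 2.49 g/cm³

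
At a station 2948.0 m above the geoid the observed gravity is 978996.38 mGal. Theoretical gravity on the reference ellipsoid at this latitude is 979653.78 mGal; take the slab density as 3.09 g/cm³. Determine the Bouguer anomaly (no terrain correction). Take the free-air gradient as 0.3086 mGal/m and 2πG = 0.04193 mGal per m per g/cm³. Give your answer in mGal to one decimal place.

-129.6

Free-air correction = 0.3086 × 2948.0 = 909.75 mGal
Free-air anomaly = 978996.38 − 979653.78 + (909.75) = 252.35 mGal
Bouguer slab correction = 0.04193 × 3.09 × 2948.0 = 381.95 mGal
Simple Bouguer anomaly = 252.35 − (381.95) = -129.60 mGal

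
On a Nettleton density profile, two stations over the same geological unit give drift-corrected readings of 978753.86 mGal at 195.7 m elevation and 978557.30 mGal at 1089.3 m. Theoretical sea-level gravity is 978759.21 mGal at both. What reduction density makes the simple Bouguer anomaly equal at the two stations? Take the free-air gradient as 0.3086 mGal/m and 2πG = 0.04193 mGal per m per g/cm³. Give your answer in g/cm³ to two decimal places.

Δg_obs = 978557.30 − 978753.86 = -196.56 mGal over Δh = 1089.3 − 195.7 = 893.6 m
Equal Bouguer anomalies ⇒ Δg_obs + (0.3086 − 0.04193ρ)·Δh = 0
0.3086 − 0.04193ρ = −Δg_obs/Δh = 0.21996
ρ = (0.3086 − 0.21996) / 0.04193 = 2.11 g/cm³

2.11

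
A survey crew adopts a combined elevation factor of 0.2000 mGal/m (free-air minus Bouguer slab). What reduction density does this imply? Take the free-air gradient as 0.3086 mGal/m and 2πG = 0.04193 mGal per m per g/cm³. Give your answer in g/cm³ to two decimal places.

2.59

0.2000 = 0.3086 − 0.04193 × ρ
ρ = (0.3086 − 0.2000) / 0.04193 = 2.59 g/cm³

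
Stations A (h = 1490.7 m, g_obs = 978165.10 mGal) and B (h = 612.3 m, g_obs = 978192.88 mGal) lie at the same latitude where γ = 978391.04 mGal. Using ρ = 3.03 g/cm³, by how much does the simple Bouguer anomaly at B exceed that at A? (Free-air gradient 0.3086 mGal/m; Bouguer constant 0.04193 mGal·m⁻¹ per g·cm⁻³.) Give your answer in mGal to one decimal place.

Δg_SB(A) = 978165.10 − 978391.04 + 0.3086×1490.7 − 0.04193×3.03×1490.7 = 44.70 mGal
Δg_SB(B) = 978192.88 − 978391.04 + 0.3086×612.3 − 0.04193×3.03×612.3 = -87.00 mGal
Difference = -87.00 − (44.70) = -131.70 mGal

-131.7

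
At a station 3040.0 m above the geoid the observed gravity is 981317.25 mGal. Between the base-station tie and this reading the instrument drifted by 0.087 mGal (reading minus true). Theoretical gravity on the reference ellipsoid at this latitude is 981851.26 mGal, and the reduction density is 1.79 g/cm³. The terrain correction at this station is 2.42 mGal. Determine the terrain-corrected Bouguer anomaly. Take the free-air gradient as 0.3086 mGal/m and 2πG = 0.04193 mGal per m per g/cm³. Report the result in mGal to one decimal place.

Drift-corrected reading = 981317.25 − (0.087) = 981317.163 mGal
Free-air correction = 0.3086 × 3040.0 = 938.14 mGal
Free-air anomaly = 981317.163 − 981851.26 + (938.14) = 404.043 mGal
Bouguer slab correction = 0.04193 × 1.79 × 3040.0 = 228.17 mGal
Simple Bouguer anomaly = 404.043 − (228.17) = 175.873 mGal
Complete Bouguer anomaly = 175.873 + 2.42 = 178.293 mGal

178.3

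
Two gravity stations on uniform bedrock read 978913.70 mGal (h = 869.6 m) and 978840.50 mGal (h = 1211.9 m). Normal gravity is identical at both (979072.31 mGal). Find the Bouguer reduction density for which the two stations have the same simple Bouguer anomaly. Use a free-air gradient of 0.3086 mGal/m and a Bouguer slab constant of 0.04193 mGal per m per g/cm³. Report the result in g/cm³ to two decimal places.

Δg_obs = 978840.50 − 978913.70 = -73.20 mGal over Δh = 1211.9 − 869.6 = 342.3 m
Equal Bouguer anomalies ⇒ Δg_obs + (0.3086 − 0.04193ρ)·Δh = 0
0.3086 − 0.04193ρ = −Δg_obs/Δh = 0.21385
ρ = (0.3086 − 0.21385) / 0.04193 = 2.26 g/cm³

2.26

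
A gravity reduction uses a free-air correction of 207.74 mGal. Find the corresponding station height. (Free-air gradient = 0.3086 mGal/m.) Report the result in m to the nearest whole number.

h = 207.74 / 0.3086 = 673.17 m

673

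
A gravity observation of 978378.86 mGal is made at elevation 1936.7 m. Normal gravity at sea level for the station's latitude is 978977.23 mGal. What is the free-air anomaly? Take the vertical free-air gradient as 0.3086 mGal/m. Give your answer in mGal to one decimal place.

-0.7

Free-air correction = 0.3086 × 1936.7 = 597.67 mGal
Free-air anomaly = 978378.86 − 978977.23 + (597.67) = -0.70 mGal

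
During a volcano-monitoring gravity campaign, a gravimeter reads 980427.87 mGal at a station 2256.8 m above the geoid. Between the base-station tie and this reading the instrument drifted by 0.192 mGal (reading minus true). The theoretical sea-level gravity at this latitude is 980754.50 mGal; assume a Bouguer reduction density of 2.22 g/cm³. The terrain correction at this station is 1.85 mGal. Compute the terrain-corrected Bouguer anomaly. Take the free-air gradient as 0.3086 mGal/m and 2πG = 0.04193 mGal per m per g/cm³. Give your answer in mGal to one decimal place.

161.4

Drift-corrected reading = 980427.87 − (0.192) = 980427.678 mGal
Free-air correction = 0.3086 × 2256.8 = 696.45 mGal
Free-air anomaly = 980427.678 − 980754.50 + (696.45) = 369.628 mGal
Bouguer slab correction = 0.04193 × 2.22 × 2256.8 = 210.07 mGal
Simple Bouguer anomaly = 369.628 − (210.07) = 159.558 mGal
Complete Bouguer anomaly = 159.558 + 1.85 = 161.408 mGal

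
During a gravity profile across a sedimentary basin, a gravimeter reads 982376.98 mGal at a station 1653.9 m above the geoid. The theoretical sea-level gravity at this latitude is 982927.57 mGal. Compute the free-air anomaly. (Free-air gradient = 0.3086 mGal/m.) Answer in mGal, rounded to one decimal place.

-40.2

Free-air correction = 0.3086 × 1653.9 = 510.39 mGal
Free-air anomaly = 982376.98 − 982927.57 + (510.39) = -40.20 mGal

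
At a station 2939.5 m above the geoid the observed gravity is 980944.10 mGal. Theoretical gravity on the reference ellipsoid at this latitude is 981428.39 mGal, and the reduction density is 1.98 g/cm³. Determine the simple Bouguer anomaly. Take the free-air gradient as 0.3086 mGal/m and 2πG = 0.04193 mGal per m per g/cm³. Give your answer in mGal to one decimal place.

178.8

Free-air correction = 0.3086 × 2939.5 = 907.13 mGal
Free-air anomaly = 980944.10 − 981428.39 + (907.13) = 422.84 mGal
Bouguer slab correction = 0.04193 × 1.98 × 2939.5 = 244.04 mGal
Simple Bouguer anomaly = 422.84 − (244.04) = 178.80 mGal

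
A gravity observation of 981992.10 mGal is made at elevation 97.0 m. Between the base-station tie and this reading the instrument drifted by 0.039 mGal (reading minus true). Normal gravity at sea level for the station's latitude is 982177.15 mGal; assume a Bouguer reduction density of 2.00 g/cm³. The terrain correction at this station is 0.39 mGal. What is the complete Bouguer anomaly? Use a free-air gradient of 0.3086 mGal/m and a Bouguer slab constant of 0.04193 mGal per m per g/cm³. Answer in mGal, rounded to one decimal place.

Drift-corrected reading = 981992.10 − (0.039) = 981992.061 mGal
Free-air correction = 0.3086 × 97.0 = 29.93 mGal
Free-air anomaly = 981992.061 − 982177.15 + (29.93) = -155.159 mGal
Bouguer slab correction = 0.04193 × 2.00 × 97.0 = 8.13 mGal
Simple Bouguer anomaly = -155.159 − (8.13) = -163.289 mGal
Complete Bouguer anomaly = -163.289 + 0.39 = -162.899 mGal

-162.9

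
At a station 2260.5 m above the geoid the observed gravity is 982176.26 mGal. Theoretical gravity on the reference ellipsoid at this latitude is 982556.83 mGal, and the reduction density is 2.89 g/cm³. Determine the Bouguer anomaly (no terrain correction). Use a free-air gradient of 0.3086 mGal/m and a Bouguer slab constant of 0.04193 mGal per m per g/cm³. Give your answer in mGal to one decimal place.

43.1

Free-air correction = 0.3086 × 2260.5 = 697.59 mGal
Free-air anomaly = 982176.26 − 982556.83 + (697.59) = 317.02 mGal
Bouguer slab correction = 0.04193 × 2.89 × 2260.5 = 273.92 mGal
Simple Bouguer anomaly = 317.02 − (273.92) = 43.10 mGal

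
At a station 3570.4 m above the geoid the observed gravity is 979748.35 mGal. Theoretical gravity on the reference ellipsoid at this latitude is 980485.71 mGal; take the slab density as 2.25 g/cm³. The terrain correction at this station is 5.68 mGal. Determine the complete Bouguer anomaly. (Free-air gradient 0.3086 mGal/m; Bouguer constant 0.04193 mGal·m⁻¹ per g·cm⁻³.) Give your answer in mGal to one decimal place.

33.3

Free-air correction = 0.3086 × 3570.4 = 1101.83 mGal
Free-air anomaly = 979748.35 − 980485.71 + (1101.83) = 364.47 mGal
Bouguer slab correction = 0.04193 × 2.25 × 3570.4 = 336.84 mGal
Simple Bouguer anomaly = 364.47 − (336.84) = 27.63 mGal
Complete Bouguer anomaly = 27.63 + 5.68 = 33.31 mGal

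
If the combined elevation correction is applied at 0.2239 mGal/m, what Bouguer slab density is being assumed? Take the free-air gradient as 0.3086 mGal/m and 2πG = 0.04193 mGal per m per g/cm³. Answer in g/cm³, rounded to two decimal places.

0.2239 = 0.3086 − 0.04193 × ρ
ρ = (0.3086 − 0.2239) / 0.04193 = 2.02 g/cm³

2.02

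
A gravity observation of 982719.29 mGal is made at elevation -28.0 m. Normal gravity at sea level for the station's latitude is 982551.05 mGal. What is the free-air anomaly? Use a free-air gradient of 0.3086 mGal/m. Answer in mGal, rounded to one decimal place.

159.6

Free-air correction = 0.3086 × -28.0 = -8.64 mGal
Free-air anomaly = 982719.29 − 982551.05 + (-8.64) = 159.60 mGal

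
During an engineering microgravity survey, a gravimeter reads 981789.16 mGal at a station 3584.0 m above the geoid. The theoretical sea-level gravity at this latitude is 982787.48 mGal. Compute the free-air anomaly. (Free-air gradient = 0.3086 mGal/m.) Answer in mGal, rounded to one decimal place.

107.7

Free-air correction = 0.3086 × 3584.0 = 1106.02 mGal
Free-air anomaly = 981789.16 − 982787.48 + (1106.02) = 107.70 mGal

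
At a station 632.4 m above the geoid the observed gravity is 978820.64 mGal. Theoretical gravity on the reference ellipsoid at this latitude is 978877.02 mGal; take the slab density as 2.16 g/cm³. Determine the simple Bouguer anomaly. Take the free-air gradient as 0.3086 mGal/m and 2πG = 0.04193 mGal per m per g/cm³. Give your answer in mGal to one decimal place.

81.5

Free-air correction = 0.3086 × 632.4 = 195.16 mGal
Free-air anomaly = 978820.64 − 978877.02 + (195.16) = 138.78 mGal
Bouguer slab correction = 0.04193 × 2.16 × 632.4 = 57.28 mGal
Simple Bouguer anomaly = 138.78 − (57.28) = 81.50 mGal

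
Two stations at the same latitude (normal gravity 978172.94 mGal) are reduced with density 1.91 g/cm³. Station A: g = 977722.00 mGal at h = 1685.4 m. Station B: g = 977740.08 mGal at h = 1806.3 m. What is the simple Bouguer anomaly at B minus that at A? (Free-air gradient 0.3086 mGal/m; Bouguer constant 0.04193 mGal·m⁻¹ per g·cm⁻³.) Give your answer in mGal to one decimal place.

45.7

Δg_SB(A) = 977722.00 − 978172.94 + 0.3086×1685.4 − 0.04193×1.91×1685.4 = -65.80 mGal
Δg_SB(B) = 977740.08 − 978172.94 + 0.3086×1806.3 − 0.04193×1.91×1806.3 = -20.10 mGal
Difference = -20.10 − (-65.80) = 45.70 mGal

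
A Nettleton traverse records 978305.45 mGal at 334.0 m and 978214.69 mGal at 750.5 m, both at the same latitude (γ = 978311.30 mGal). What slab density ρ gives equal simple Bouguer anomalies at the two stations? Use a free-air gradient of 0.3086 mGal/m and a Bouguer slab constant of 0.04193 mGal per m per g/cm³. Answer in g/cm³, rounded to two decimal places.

2.16

Δg_obs = 978214.69 − 978305.45 = -90.76 mGal over Δh = 750.5 − 334.0 = 416.5 m
Equal Bouguer anomalies ⇒ Δg_obs + (0.3086 − 0.04193ρ)·Δh = 0
0.3086 − 0.04193ρ = −Δg_obs/Δh = 0.21791
ρ = (0.3086 − 0.21791) / 0.04193 = 2.16 g/cm³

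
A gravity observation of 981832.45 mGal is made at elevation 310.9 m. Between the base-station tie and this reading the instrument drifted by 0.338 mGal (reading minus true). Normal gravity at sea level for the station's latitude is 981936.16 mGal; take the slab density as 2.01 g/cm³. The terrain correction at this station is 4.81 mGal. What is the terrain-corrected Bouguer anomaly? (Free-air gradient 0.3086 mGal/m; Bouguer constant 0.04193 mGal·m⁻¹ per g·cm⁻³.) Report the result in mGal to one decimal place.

Drift-corrected reading = 981832.45 − (0.338) = 981832.112 mGal
Free-air correction = 0.3086 × 310.9 = 95.94 mGal
Free-air anomaly = 981832.112 − 981936.16 + (95.94) = -8.108 mGal
Bouguer slab correction = 0.04193 × 2.01 × 310.9 = 26.20 mGal
Simple Bouguer anomaly = -8.108 − (26.20) = -34.308 mGal
Complete Bouguer anomaly = -34.308 + 4.81 = -29.498 mGal

-29.5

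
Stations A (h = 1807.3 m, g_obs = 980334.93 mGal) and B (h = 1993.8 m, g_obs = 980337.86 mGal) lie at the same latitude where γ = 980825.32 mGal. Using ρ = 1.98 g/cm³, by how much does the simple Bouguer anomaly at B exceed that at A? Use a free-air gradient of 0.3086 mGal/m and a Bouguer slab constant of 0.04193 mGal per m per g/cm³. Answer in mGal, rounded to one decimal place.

Δg_SB(A) = 980334.93 − 980825.32 + 0.3086×1807.3 − 0.04193×1.98×1807.3 = -82.70 mGal
Δg_SB(B) = 980337.86 − 980825.32 + 0.3086×1993.8 − 0.04193×1.98×1993.8 = -37.70 mGal
Difference = -37.70 − (-82.70) = 45.00 mGal

45.0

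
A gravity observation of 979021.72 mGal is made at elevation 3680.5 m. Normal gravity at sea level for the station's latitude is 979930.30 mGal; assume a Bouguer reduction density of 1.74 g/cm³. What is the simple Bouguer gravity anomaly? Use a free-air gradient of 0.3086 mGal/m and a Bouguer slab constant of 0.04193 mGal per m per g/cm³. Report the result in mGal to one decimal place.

-41.3

Free-air correction = 0.3086 × 3680.5 = 1135.80 mGal
Free-air anomaly = 979021.72 − 979930.30 + (1135.80) = 227.22 mGal
Bouguer slab correction = 0.04193 × 1.74 × 3680.5 = 268.52 mGal
Simple Bouguer anomaly = 227.22 − (268.52) = -41.30 mGal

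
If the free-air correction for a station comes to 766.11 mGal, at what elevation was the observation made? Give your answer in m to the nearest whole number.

h = 766.11 / 0.3086 = 2482.53 m

2483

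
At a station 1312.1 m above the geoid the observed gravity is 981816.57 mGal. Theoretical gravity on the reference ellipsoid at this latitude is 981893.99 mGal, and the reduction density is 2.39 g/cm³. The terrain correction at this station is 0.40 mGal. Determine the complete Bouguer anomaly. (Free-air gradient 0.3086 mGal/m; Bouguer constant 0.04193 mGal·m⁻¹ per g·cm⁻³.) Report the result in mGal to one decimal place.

Free-air correction = 0.3086 × 1312.1 = 404.91 mGal
Free-air anomaly = 981816.57 − 981893.99 + (404.91) = 327.49 mGal
Bouguer slab correction = 0.04193 × 2.39 × 1312.1 = 131.49 mGal
Simple Bouguer anomaly = 327.49 − (131.49) = 196.00 mGal
Complete Bouguer anomaly = 196.00 + 0.40 = 196.40 mGal

196.4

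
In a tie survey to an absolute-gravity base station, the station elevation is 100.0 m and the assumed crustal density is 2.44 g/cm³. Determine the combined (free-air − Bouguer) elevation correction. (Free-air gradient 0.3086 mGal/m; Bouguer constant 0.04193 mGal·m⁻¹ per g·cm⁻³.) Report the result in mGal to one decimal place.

Combined gradient = 0.3086 − 0.04193 × 2.44 = 0.2062908 mGal/m
Combined elevation correction = 0.2062908 × 100.0 = 20.6 mGal

20.6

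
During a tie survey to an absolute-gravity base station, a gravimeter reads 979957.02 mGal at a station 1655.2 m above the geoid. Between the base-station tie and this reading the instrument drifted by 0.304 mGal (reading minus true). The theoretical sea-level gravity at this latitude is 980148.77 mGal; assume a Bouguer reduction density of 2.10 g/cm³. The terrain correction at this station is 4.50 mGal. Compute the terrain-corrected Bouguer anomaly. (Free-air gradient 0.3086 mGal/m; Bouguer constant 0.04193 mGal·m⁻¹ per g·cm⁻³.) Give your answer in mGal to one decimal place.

Drift-corrected reading = 979957.02 − (0.304) = 979956.716 mGal
Free-air correction = 0.3086 × 1655.2 = 510.79 mGal
Free-air anomaly = 979956.716 − 980148.77 + (510.79) = 318.736 mGal
Bouguer slab correction = 0.04193 × 2.10 × 1655.2 = 145.75 mGal
Simple Bouguer anomaly = 318.736 − (145.75) = 172.986 mGal
Complete Bouguer anomaly = 172.986 + 4.50 = 177.486 mGal

177.5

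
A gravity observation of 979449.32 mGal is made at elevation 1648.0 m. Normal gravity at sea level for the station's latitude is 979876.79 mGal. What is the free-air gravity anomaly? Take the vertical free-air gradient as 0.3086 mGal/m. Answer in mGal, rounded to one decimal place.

81.1

Free-air correction = 0.3086 × 1648.0 = 508.57 mGal
Free-air anomaly = 979449.32 − 979876.79 + (508.57) = 81.10 mGal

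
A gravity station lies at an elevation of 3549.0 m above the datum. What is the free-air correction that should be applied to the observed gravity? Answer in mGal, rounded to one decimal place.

Free-air correction = 0.3086 × 3549.0 = 1095.2 mGal

1095.2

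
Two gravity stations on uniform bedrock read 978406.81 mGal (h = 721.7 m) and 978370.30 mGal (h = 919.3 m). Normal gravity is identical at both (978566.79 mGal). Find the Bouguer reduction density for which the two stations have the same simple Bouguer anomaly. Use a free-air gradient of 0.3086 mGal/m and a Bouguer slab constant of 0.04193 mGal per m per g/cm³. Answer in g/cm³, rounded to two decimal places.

Δg_obs = 978370.30 − 978406.81 = -36.51 mGal over Δh = 919.3 − 721.7 = 197.6 m
Equal Bouguer anomalies ⇒ Δg_obs + (0.3086 − 0.04193ρ)·Δh = 0
0.3086 − 0.04193ρ = −Δg_obs/Δh = 0.18477
ρ = (0.3086 − 0.18477) / 0.04193 = 2.95 g/cm³

2.95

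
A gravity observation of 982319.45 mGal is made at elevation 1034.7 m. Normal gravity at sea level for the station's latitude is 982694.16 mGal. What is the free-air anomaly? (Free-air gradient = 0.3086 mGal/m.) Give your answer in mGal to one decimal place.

-55.4

Free-air correction = 0.3086 × 1034.7 = 319.31 mGal
Free-air anomaly = 982319.45 − 982694.16 + (319.31) = -55.40 mGal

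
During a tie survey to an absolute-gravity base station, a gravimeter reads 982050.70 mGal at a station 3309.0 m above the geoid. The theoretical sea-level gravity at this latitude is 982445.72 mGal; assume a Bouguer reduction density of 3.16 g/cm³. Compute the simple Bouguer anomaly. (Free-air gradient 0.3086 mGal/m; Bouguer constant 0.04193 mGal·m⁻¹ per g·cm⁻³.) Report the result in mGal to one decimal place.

Free-air correction = 0.3086 × 3309.0 = 1021.16 mGal
Free-air anomaly = 982050.70 − 982445.72 + (1021.16) = 626.14 mGal
Bouguer slab correction = 0.04193 × 3.16 × 3309.0 = 438.44 mGal
Simple Bouguer anomaly = 626.14 − (438.44) = 187.70 mGal

187.7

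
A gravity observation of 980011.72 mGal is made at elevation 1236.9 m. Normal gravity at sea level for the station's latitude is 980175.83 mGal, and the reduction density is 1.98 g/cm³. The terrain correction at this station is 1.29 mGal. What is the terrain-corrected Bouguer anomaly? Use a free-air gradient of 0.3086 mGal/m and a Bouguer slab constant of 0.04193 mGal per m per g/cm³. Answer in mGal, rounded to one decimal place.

Free-air correction = 0.3086 × 1236.9 = 381.71 mGal
Free-air anomaly = 980011.72 − 980175.83 + (381.71) = 217.60 mGal
Bouguer slab correction = 0.04193 × 1.98 × 1236.9 = 102.69 mGal
Simple Bouguer anomaly = 217.60 − (102.69) = 114.91 mGal
Complete Bouguer anomaly = 114.91 + 1.29 = 116.20 mGal

116.2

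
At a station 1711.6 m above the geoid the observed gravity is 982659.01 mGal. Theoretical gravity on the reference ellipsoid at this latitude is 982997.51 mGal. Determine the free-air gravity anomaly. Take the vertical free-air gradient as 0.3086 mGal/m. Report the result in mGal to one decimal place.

189.7

Free-air correction = 0.3086 × 1711.6 = 528.20 mGal
Free-air anomaly = 982659.01 − 982997.51 + (528.20) = 189.70 mGal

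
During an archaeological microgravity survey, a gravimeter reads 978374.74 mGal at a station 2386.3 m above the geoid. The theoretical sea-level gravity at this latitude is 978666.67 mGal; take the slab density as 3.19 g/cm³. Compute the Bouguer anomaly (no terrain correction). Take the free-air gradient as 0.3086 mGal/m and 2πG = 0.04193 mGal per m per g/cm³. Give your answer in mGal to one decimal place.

125.3

Free-air correction = 0.3086 × 2386.3 = 736.41 mGal
Free-air anomaly = 978374.74 − 978666.67 + (736.41) = 444.48 mGal
Bouguer slab correction = 0.04193 × 3.19 × 2386.3 = 319.18 mGal
Simple Bouguer anomaly = 444.48 − (319.18) = 125.30 mGal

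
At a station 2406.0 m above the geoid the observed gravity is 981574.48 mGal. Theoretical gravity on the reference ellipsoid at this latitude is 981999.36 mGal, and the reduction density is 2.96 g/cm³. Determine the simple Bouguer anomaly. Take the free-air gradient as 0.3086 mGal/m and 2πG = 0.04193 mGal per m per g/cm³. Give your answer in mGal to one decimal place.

Free-air correction = 0.3086 × 2406.0 = 742.49 mGal
Free-air anomaly = 981574.48 − 981999.36 + (742.49) = 317.61 mGal
Bouguer slab correction = 0.04193 × 2.96 × 2406.0 = 298.62 mGal
Simple Bouguer anomaly = 317.61 − (298.62) = 18.99 mGal

19.0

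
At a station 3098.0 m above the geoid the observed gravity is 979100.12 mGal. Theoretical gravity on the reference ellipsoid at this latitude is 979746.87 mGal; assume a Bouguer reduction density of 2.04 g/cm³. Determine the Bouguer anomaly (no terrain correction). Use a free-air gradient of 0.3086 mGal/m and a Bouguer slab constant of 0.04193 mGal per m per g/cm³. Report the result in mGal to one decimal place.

44.3

Free-air correction = 0.3086 × 3098.0 = 956.04 mGal
Free-air anomaly = 979100.12 − 979746.87 + (956.04) = 309.29 mGal
Bouguer slab correction = 0.04193 × 2.04 × 3098.0 = 264.99 mGal
Simple Bouguer anomaly = 309.29 − (264.99) = 44.30 mGal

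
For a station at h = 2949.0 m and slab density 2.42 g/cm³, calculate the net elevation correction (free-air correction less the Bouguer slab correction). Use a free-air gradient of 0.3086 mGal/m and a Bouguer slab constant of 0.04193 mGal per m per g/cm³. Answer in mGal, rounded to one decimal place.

Combined gradient = 0.3086 − 0.04193 × 2.42 = 0.2071294 mGal/m
Combined elevation correction = 0.2071294 × 2949.0 = 610.8 mGal

610.8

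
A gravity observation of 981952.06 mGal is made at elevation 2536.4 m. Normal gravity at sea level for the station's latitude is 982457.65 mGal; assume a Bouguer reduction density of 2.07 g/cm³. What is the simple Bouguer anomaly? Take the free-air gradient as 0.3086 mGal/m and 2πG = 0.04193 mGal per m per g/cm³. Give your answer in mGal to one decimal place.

57.0

Free-air correction = 0.3086 × 2536.4 = 782.73 mGal
Free-air anomaly = 981952.06 − 982457.65 + (782.73) = 277.14 mGal
Bouguer slab correction = 0.04193 × 2.07 × 2536.4 = 220.15 mGal
Simple Bouguer anomaly = 277.14 − (220.15) = 56.99 mGal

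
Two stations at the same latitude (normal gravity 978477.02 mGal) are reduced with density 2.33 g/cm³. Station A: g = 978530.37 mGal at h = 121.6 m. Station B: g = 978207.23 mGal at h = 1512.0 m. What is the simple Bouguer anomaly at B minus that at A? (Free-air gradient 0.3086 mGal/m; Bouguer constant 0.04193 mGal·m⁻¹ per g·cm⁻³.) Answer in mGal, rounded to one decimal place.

Δg_SB(A) = 978530.37 − 978477.02 + 0.3086×121.6 − 0.04193×2.33×121.6 = 79.00 mGal
Δg_SB(B) = 978207.23 − 978477.02 + 0.3086×1512.0 − 0.04193×2.33×1512.0 = 49.10 mGal
Difference = 49.10 − (79.00) = -29.90 mGal

-29.9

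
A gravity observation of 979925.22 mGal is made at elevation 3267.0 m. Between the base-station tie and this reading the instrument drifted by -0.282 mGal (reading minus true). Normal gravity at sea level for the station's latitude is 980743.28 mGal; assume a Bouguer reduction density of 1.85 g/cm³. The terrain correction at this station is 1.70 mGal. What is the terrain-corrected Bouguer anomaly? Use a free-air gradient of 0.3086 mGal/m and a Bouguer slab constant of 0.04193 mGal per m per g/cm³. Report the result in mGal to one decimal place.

Drift-corrected reading = 979925.22 − (-0.282) = 979925.502 mGal
Free-air correction = 0.3086 × 3267.0 = 1008.20 mGal
Free-air anomaly = 979925.502 − 980743.28 + (1008.20) = 190.422 mGal
Bouguer slab correction = 0.04193 × 1.85 × 3267.0 = 253.42 mGal
Simple Bouguer anomaly = 190.422 − (253.42) = -62.998 mGal
Complete Bouguer anomaly = -62.998 + 1.70 = -61.298 mGal

-61.3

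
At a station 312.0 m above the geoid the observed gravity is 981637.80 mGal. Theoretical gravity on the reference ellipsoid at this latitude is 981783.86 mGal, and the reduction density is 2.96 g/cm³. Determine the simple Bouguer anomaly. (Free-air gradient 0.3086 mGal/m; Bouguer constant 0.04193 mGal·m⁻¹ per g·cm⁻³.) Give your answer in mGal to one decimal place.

-88.5

Free-air correction = 0.3086 × 312.0 = 96.28 mGal
Free-air anomaly = 981637.80 − 981783.86 + (96.28) = -49.78 mGal
Bouguer slab correction = 0.04193 × 2.96 × 312.0 = 38.72 mGal
Simple Bouguer anomaly = -49.78 − (38.72) = -88.50 mGal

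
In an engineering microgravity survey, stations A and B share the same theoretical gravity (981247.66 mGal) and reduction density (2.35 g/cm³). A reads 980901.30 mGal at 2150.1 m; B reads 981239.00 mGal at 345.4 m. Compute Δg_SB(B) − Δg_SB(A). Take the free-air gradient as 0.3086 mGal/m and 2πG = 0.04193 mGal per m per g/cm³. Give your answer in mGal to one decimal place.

Δg_SB(A) = 980901.30 − 981247.66 + 0.3086×2150.1 − 0.04193×2.35×2150.1 = 105.30 mGal
Δg_SB(B) = 981239.00 − 981247.66 + 0.3086×345.4 − 0.04193×2.35×345.4 = 63.90 mGal
Difference = 63.90 − (105.30) = -41.40 mGal

-41.4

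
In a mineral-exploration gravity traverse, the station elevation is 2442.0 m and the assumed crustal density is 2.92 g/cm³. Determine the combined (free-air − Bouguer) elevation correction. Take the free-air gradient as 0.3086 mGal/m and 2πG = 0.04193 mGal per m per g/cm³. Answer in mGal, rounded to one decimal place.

Combined gradient = 0.3086 − 0.04193 × 2.92 = 0.1861644 mGal/m
Combined elevation correction = 0.1861644 × 2442.0 = 454.6 mGal

454.6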